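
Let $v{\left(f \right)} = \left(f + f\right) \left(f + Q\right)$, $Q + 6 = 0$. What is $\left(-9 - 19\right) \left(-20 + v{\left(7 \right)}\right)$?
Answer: $168$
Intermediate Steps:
$Q = -6$ ($Q = -6 + 0 = -6$)
$v{\left(f \right)} = 2 f \left(-6 + f\right)$ ($v{\left(f \right)} = \left(f + f\right) \left(f - 6\right) = 2 f \left(-6 + f\right)$)
$\left(-9 - 19\right) \left(-20 + v{\left(7 \right)}\right) = \left(-9 - 19\right) \left(-20 + 2 \cdot 7 \left(-6 + 7\right)\right) = - 28 \left(-20 + 2 \cdot 7 \cdot 1\right) = - 28 \left(-20 + 14\right) = \left(-28\right) \left(-6\right) = 168$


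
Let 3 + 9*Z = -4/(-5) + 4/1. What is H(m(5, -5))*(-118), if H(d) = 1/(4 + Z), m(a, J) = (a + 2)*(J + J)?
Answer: -590/21 ≈ -28.095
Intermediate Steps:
m(a, J) = 2*J*(2 + a) (m(a, J) = (2 + a)*(2*J) = 2*J*(2 + a))
Z = ⅕ (Z = -⅓ + (-4/(-5) + 4/1)/9 = -⅓ + (-4*(-⅕) + 4*1)/9 = -⅓ + (⅘ + 4)/9 = -⅓ + (⅑)*(24/5) = -⅓ + 8/15 = ⅕ ≈ 0.20000)
H(d) = 5/21 (H(d) = 1/(4 + ⅕) = 1/(21/5) = 5/21)
H(m(5, -5))*(-118) = (5/21)*(-118) = -590/21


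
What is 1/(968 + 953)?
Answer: 1/1921 ≈ 0.00052056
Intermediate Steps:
1/(968 + 953) = 1/1921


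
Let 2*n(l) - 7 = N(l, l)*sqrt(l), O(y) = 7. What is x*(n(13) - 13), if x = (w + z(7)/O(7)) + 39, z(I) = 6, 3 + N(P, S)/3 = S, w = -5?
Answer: -2318/7 + 3660*sqrt(13)/7 ≈ 1554.0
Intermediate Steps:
N(P, S) = -9 + 3*S
n(l) = 7/2 + sqrt(l)*(-9 + 3*l)/2 (n(l) = 7/2 + ((-9 + 3*l)*sqrt(l))/2 = 7/2 + (sqrt(l)*(-9 + 3*l))/2 = 7/2 + sqrt(l)*(-9 + 3*l)/2)
x = 244/7 (x = (-5 + 6/7) + 39 = -29/7 + 39 = 244/7 ≈ 34.857)
x*(n(13) - 13) = 244*((7/2 + 3*sqrt(13)*(-3 + 13)/2) - 13)/7 = 244*((7/2 + (3/2)*sqrt(13)*10) - 13)/7 = 244*((7/2 + 15*sqrt(13)) - 13)/7 = 244*(-19/2 + 15*sqrt(13))/7 = -2318/7 + 3660*sqrt(13)/7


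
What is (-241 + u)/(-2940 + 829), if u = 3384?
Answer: -3143/2111 ≈ -1.4889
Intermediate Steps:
(-241 + u)/(-2940 + 829) = (-241 + 3384)/(-2940 + 829) = 3143/(-2111) = 3143*(-1/2111) = -3143/2111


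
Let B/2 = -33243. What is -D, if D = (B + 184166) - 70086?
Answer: -47594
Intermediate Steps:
B = -66486 (B = 2*(-33243) = -66486)
D = 47594 (D = (-66486 + 184166) - 70086 = 117680 - 70086 = 47594)
-D = -1*47594 = -47594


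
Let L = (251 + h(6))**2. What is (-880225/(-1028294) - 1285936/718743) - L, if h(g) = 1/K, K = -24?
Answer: -4468603695870992167/70951594986432 ≈ -62981.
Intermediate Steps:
h(g) = -1/24 (h(g) = 1/(-24) = -1/24)
L = 36276529/576 (L = (251 - 1/24)**2 = (6023/24)**2 = 36276529/576 ≈ 62980.)
(-880225/(-1028294) - 1285936/718743) - L = (-880225/(-1028294) - 1285936/718743) - 1*36276529/576 = (-880225*(-1/1028294) - 1285936*1/718743) - 36276529/576 = (880225/1028294 - 1285936/718743) - 36276529/576 = -689664716009/739079114442 - 36276529/576 = -4468603695870992167/70951594986432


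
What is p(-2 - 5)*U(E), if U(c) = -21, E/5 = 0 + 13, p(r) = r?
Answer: 147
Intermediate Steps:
E = 65 (E = 5*(0 + 13) = 5*13 = 65)
p(-2 - 5)*U(E) = (-2 - 5)*(-21) = -7*(-21) = 147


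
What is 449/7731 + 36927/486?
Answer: 3527171/46386 ≈ 76.040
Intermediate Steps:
449/7731 + 36927/486 = 449*(1/7731) + 36927*(1/486) = 449/7731 + 4103/54 = 3527171/46386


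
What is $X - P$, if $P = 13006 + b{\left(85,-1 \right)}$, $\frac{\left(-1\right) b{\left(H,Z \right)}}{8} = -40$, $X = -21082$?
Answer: $-34408$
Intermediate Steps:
$b{\left(H,Z \right)} = 320$ ($b{\left(H,Z \right)} = \left(-8\right) \left(-40\right) = 320$)
$P = 13326$ ($P = 13006 + 320 = 13326$)
$X - P = -21082 - 13326 = -34408$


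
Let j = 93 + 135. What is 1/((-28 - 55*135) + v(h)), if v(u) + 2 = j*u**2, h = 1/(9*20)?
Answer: -2700/20128481 ≈ -0.00013414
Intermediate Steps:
j = 228
h = 1/180 ≈ 0.0055556
v(u) = -2 + 228*u**2
1/((-28 - 55*135) + v(h)) = 1/((-28 - 55*135) + (-2 + 228*(1/180)**2)) = 1/((-28 - 7425) + (-2 + 228*(1/32400))) = 1/(-7453 + (-2 + 19/2700)) = 1/(-7453 - 5381/2700) = 1/(-20128481/2700) = -2700/20128481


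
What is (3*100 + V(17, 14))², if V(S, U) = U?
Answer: 98596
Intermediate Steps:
(3*100 + V(17, 14))² = (3*100 + 14)² = (300 + 14)² = 314² = 98596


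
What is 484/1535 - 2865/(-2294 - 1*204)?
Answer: 5606807/3834430 ≈ 1.4622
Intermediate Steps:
484/1535 - 2865/(-2294 - 1*204) = 484*(1/1535) - 2865/(-2294 - 204) = 484/1535 - 2865/(-2498) = 484/1535 - 2865*(-1/2498) = 484/1535 + 2865/2498 = 5606807/3834430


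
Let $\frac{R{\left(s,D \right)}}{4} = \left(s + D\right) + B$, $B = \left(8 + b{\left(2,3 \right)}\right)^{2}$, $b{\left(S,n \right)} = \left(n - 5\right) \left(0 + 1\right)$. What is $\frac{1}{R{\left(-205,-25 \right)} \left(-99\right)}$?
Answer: $\frac{1}{76824} \approx 1.3017 \cdot 10^{-5}$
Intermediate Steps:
$b{\left(S,n \right)} = -5 + n$ ($b{\left(S,n \right)} = \left(-5 + n\right) 1 = -5 + n$)
$B = 36$ ($B = \left(8 + \left(-5 + 3\right)\right)^{2} = \left(8 - 2\right)^{2} = 6^{2} = 36$)
$R{\left(s,D \right)} = 144 + 4 D + 4 s$ ($R{\left(s,D \right)} = 4 \left(\left(s + D\right) + 36\right) = 4 \left(\left(D + s\right) + 36\right) = 4 \left(36 + D + s\right) = 144 + 4 D + 4 s$)
$\frac{1}{R{\left(-205,-25 \right)} \left(-99\right)} = \frac{1}{\left(144 + 4 \left(-25\right) + 4 \left(-205\right)\right) \left(-99\right)} = \frac{1}{\left(144 - 100 - 820\right) \left(-99\right)} = \frac{1}{\left(-776\right) \left(-99\right)} = \frac{1}{76824}$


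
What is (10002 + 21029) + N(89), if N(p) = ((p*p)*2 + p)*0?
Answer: 31031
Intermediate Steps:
N(p) = 0 (N(p) = (p²*2 + p)*0 = (2*p² + p)*0 = (p + 2*p²)*0 = 0)
(10002 + 21029) + N(89) = (10002 + 21029) + 0 = 31031 + 0 = 31031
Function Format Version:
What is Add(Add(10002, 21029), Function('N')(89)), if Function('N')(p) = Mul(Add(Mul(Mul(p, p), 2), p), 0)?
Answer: 31031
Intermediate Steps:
Function('N')(p) = 0 (Function('N')(p) = Mul(Add(Mul(Pow(p, 2), 2), p), 0) = Mul(Add(Mul(2, Pow(p, 2)), p), 0) = Mul(Add(p, Mul(2, Pow(p, 2))), 0) = 0)
Add(Add(10002, 21029), Function('N')(89)) = Add(Add(10002, 21029), 0) = Add(31031, 0) = 31031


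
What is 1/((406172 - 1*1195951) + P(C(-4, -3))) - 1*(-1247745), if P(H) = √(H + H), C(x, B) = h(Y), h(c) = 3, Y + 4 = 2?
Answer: 778282027833737296/623750868835 - √6/623750868835 ≈ 1.2477e+6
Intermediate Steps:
Y = -2 (Y = -4 + 2 = -2)
C(x, B) = 3
P(H) = √2*√H (P(H) = √(2*H) = √2*√H)
1/((406172 - 1*1195951) + P(C(-4, -3))) - 1*(-1247745) = 1/((406172 - 1*1195951) + √2*√3) - 1*(-1247745) = 1/((406172 - 1195951) + √6) + 1247745 = 1/(-789779 + √6) + 1247745 = 1247745 + 1/(-789779 + √6)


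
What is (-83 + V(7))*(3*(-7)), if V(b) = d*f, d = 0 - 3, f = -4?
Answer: 1491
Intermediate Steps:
d = -3
V(b) = 12 (V(b) = -3*(-4) = 12)
(-83 + V(7))*(3*(-7)) = (-83 + 12)*(3*(-7)) = -71*(-21) = 1491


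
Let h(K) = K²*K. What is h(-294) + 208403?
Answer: -25203781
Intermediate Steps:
h(K) = K³
h(-294) + 208403 = (-294)³ + 208403 = -25412184 + 208403 = -25203781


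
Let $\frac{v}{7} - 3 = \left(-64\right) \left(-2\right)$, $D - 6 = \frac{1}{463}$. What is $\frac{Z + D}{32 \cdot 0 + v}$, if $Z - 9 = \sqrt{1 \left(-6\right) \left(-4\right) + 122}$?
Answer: $\frac{6946}{424571} + \frac{\sqrt{146}}{917} \approx 0.029537$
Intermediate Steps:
$D = \frac{2779}{463}$ ($D = 6 + \frac{1}{463} = \frac{2779}{463} \approx 6.0022$)
$v = 917$ ($v = 21 + 7 \left(\left(-64\right) \left(-2\right)\right) = 21 + 7 \cdot 128 = 21 + 896 = 917$)
$Z = 9 + \sqrt{146}$ ($Z = 9 + \sqrt{1 \left(-6\right) \left(-4\right) + 122} = 9 + \sqrt{\left(-6\right) \left(-4\right) + 122} = 9 + \sqrt{24 + 122} = 9 + \sqrt{146} \approx 21.083$)
$\frac{Z + D}{32 \cdot 0 + v} = \frac{\left(9 + \sqrt{146}\right) + \frac{2779}{463}}{32 \cdot 0 + 917} = \frac{\frac{6946}{463} + \sqrt{146}}{0 + 917} = \frac{\frac{6946}{463} + \sqrt{146}}{917} = \left(\frac{6946}{463} + \sqrt{146}\right) \frac{1}{917} = \frac{6946}{424571} + \frac{\sqrt{146}}{917}$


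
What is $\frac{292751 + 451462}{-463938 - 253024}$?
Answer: $- \frac{744213}{716962} \approx -1.038$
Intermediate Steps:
$\frac{292751 + 451462}{-463938 - 253024} = \frac{744213}{-716962} = 744213 \left(- \frac{1}{716962}\right) = - \frac{744213}{716962}$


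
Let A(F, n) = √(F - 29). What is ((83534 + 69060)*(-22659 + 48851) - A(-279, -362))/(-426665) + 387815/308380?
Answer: -246469969135053/26314990540 + 2*I*√77/426665 ≈ -9366.1 + 4.1133e-5*I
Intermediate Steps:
A(F, n) = √(-29 + F)
((83534 + 69060)*(-22659 + 48851) - A(-279, -362))/(-426665) + 387815/308380 = ((83534 + 69060)*(-22659 + 48851) - √(-29 - 279))/(-426665) + 387815/308380 = (152594*26192 - √(-308))*(-1/426665) + 387815*(1/308380) = (3996742048 - 2*I*√77)*(-1/426665) + 77563/61676 = (-3996742048/426665 + 2*I*√77/426665) + 77563/61676 = -246469969135053/26314990540 + 2*I*√77/426665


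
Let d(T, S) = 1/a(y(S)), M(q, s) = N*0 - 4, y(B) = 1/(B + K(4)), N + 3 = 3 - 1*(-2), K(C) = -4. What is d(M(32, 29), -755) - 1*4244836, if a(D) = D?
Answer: -4245595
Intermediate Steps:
N = 2 (N = -3 + (3 - 1*(-2)) = -3 + (3 + 2) = -3 + 5 = 2)
y(B) = 1/(-4 + B) (y(B) = 1/(B - 4) = 1/(-4 + B))
M(q, s) = -4 (M(q, s) = 2*0 - 4 = 0 - 4 = -4)
d(T, S) = -4 + S (d(T, S) = 1/(1/(-4 + S)) = -4 + S)
d(M(32, 29), -755) - 1*4244836 = (-4 - 755) - 1*4244836 = -759 - 4244836 = -4245595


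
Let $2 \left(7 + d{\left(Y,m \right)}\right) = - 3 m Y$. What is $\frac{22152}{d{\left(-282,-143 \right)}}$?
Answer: $- \frac{2769}{7562} \approx -0.36617$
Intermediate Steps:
$d{\left(Y,m \right)} = -7 - \frac{3 Y m}{2}$ ($d{\left(Y,m \right)} = -7 + \frac{- 3 m Y}{2} = -7 + \frac{\left(-3\right) Y m}{2} = -7 - \frac{3 Y m}{2}$)
$\frac{22152}{d{\left(-282,-143 \right)}} = \frac{22152}{-7 - \left(-423\right) \left(-143\right)} = \frac{22152}{-7 - 60489} = \frac{22152}{-60496} = 22152 \left(- \frac{1}{60496}\right) = - \frac{2769}{7562}$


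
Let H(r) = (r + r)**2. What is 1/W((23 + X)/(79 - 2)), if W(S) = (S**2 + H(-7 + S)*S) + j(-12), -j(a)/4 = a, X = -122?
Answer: -343/104073 ≈ -0.0032958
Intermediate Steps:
j(a) = -4*a
H(r) = 4*r**2 (H(r) = (2*r)**2 = 4*r**2)
W(S) = 48 + S**2 + 4*S*(-7 + S)**2 (W(S) = (S**2 + (4*(-7 + S)**2)*S) - 4*(-12) = (S**2 + 4*S*(-7 + S)**2) + 48 = 48 + S**2 + 4*S*(-7 + S)**2)
1/W((23 + X)/(79 - 2)) = 1/(48 + ((23 - 122)/(79 - 2))**2 + 4*((23 - 122)/(79 - 2))*(-7 + (23 - 122)/(79 - 2))**2) = 1/(48 + (-99/77)**2 + 4*(-99/77)*(-7 - 99/77)**2) = 1/(48 + (-99*1/77)**2 + 4*(-99*1/77)*(-7 - 99*1/77)**2) = 1/(48 + (-9/7)**2 + 4*(-9/7)*(-7 - 9/7)**2) = 1/(48 + 81/49 + 4*(-9/7)*(-58/7)**2) = 1/(48 + 81/49 + 4*(-9/7)*(3364/49)) = 1/(48 + 81/49 - 121104/343) = 1/(-104073/343) = -343/104073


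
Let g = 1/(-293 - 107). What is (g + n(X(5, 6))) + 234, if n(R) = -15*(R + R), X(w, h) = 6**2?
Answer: -338401/400 ≈ -846.00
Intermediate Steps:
X(w, h) = 36
g = -1/400 (g = 1/(-400) = -1/400 ≈ -0.0025000)
n(R) = -30*R
(g + n(X(5, 6))) + 234 = (-1/400 - 30*36) + 234 = (-1/400 - 1080) + 234 = -432001/400 + 234 = -338401/400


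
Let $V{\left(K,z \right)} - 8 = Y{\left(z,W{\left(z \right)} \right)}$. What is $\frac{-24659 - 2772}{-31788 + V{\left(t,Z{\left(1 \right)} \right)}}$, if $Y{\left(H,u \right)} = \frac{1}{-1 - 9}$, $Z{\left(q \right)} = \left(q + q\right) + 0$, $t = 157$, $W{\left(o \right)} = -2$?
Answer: $\frac{274310}{317801} \approx 0.86315$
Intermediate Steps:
$Z{\left(q \right)} = 2 q$ ($Z{\left(q \right)} = 2 q + 0 = 2 q$)
$Y{\left(H,u \right)} = - \frac{1}{10}$ ($Y{\left(H,u \right)} = \frac{1}{-10} = - \frac{1}{10}$)
$V{\left(K,z \right)} = \frac{79}{10}$ ($V{\left(K,z \right)} = 8 - \frac{1}{10} = \frac{79}{10}$)
$\frac{-24659 - 2772}{-31788 + V{\left(t,Z{\left(1 \right)} \right)}} = \frac{-24659 - 2772}{-31788 + \frac{79}{10}} = - \frac{27431}{- \frac{317801}{10}} = \left(-27431\right) \left(- \frac{10}{317801}\right) = \frac{274310}{317801}$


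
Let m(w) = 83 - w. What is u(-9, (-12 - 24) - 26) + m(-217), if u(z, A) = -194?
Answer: 106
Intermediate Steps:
u(-9, (-12 - 24) - 26) + m(-217) = -194 + (83 - 1*(-217)) = -194 + (83 + 217) = -194 + 300 = 106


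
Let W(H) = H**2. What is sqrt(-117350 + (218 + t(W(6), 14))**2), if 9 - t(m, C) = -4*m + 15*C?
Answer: 13*I*sqrt(541) ≈ 302.37*I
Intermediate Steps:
t(m, C) = 9 - 15*C + 4*m (t(m, C) = 9 - (-4*m + 15*C) = 9 + (-15*C + 4*m) = 9 - 15*C + 4*m)
sqrt(-117350 + (218 + t(W(6), 14))**2) = sqrt(-117350 + (218 + (9 - 15*14 + 4*6**2))**2) = sqrt(-117350 + (218 + (9 - 210 + 4*36))**2) = sqrt(-117350 + (218 + (9 - 210 + 144))**2) = sqrt(-117350 + (218 - 57)**2) = sqrt(-117350 + 161**2) = sqrt(-117350 + 25921) = sqrt(-91429) = 13*I*sqrt(541)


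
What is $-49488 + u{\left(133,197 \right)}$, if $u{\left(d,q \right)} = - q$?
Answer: $-49685$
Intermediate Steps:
$-49488 + u{\left(133,197 \right)} = -49488 - 197 = -49685$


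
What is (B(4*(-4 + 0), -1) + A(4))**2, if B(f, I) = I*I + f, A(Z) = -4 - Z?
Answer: 529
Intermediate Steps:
B(f, I) = f + I**2 (B(f, I) = I**2 + f = f + I**2)
(B(4*(-4 + 0), -1) + A(4))**2 = ((4*(-4 + 0) + (-1)**2) + (-4 - 1*4))**2 = ((4*(-4) + 1) + (-4 - 4))**2 = ((-16 + 1) - 8)**2 = (-15 - 8)**2 = (-23)**2 = 529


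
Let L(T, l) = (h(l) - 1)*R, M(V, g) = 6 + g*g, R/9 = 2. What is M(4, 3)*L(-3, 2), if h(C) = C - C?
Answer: -270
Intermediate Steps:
R = 18 (R = 9*2 = 18)
h(C) = 0
M(V, g) = 6 + g²
L(T, l) = -18 (L(T, l) = (0 - 1)*18 = -1*18 = -18)
M(4, 3)*L(-3, 2) = (6 + 3²)*(-18) = (6 + 9)*(-18) = 15*(-18) = -270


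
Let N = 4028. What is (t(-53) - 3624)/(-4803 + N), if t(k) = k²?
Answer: 163/155 ≈ 1.0516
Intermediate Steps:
(t(-53) - 3624)/(-4803 + N) = ((-53)² - 3624)/(-4803 + 4028) = (2809 - 3624)/(-775) = -815*(-1/775) = 163/155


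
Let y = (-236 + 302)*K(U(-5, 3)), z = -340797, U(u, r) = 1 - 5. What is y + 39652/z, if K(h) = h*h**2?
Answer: -1439566180/340797 ≈ -4224.1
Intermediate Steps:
U(u, r) = -4
K(h) = h**3
y = -4224 (y = (-236 + 302)*(-4)**3 = 66*(-64) = -4224)
y + 39652/z = -4224 + 39652/(-340797) = -4224 + 39652*(-1/340797) = -4224 - 39652/340797 = -1439566180/340797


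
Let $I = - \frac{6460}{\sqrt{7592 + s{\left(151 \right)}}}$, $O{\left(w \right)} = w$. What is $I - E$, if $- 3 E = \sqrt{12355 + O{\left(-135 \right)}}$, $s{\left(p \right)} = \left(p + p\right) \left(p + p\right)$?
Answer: $- \frac{3230 \sqrt{24699}}{24699} + \frac{2 \sqrt{3055}}{3} \approx 16.296$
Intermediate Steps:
$s{\left(p \right)} = 4 p^{2}$ ($s{\left(p \right)} = 2 p 2 p = 4 p^{2}$)
$E = - \frac{2 \sqrt{3055}}{3}$ ($E = - \frac{\sqrt{12355 - 135}}{3} = - \frac{\sqrt{12220}}{3} = - \frac{2 \sqrt{3055}}{3} \approx -36.848$)
$I = - \frac{3230 \sqrt{24699}}{24699}$ ($I = - \frac{6460}{\sqrt{7592 + 4 \cdot 151^{2}}} = - \frac{6460}{\sqrt{7592 + 4 \cdot 22801}} = - \frac{6460}{\sqrt{7592 + 91204}} = - \frac{6460}{\sqrt{98796}} = - \frac{6460}{2 \sqrt{24699}} = - 6460 \frac{\sqrt{24699}}{49398} = - \frac{3230 \sqrt{24699}}{24699} \approx -20.552$)
$I - E = - \frac{3230 \sqrt{24699}}{24699} - - \frac{2 \sqrt{3055}}{3} = - \frac{3230 \sqrt{24699}}{24699} + \frac{2 \sqrt{3055}}{3}$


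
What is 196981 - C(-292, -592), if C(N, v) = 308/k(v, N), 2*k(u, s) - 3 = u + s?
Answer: 173540877/881 ≈ 1.9698e+5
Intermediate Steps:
k(u, s) = 3/2 + s/2 + u/2 (k(u, s) = 3/2 + (u + s)/2 = 3/2 + (s + u)/2 = 3/2 + (s/2 + u/2) = 3/2 + s/2 + u/2)
C(N, v) = 308/(3/2 + N/2 + v/2)
196981 - C(-292, -592) = 196981 - 616/(3 - 292 - 592) = 196981 - 616/(-881) = 196981 - 616*(-1)/881 = 196981 - 1*(-616/881) = 196981 + 616/881 = 173540877/881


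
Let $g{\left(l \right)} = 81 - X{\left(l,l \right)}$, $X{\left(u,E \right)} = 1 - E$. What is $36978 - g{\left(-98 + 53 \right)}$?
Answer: $36943$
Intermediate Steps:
$g{\left(l \right)} = 80 + l$ ($g{\left(l \right)} = 81 - \left(1 - l\right) = 81 + \left(-1 + l\right) = 80 + l$)
$36978 - g{\left(-98 + 53 \right)} = 36978 - \left(80 + \left(-98 + 53\right)\right) = 36978 - \left(80 - 45\right) = 36978 - 35 = 36943$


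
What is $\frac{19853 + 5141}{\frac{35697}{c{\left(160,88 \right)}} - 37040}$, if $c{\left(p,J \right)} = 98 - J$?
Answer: $- \frac{249940}{334703} \approx -0.74675$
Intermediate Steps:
$\frac{19853 + 5141}{\frac{35697}{c{\left(160,88 \right)}} - 37040} = \frac{19853 + 5141}{\frac{35697}{98 - 88} - 37040} = \frac{24994}{\frac{35697}{98 - 88} - 37040} = \frac{24994}{\frac{35697}{10} - 37040} = \frac{24994}{- \frac{334703}{10}} = 24994 \left(- \frac{10}{334703}\right) = - \frac{249940}{334703}$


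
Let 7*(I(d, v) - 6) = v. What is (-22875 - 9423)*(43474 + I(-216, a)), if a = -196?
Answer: -1403412696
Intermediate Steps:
I(d, v) = 6 + v/7
(-22875 - 9423)*(43474 + I(-216, a)) = (-22875 - 9423)*(43474 + (6 + (1/7)*(-196))) = -32298*(43474 + (6 - 28)) = -32298*(43474 - 22) = -32298*43452 = -1403412696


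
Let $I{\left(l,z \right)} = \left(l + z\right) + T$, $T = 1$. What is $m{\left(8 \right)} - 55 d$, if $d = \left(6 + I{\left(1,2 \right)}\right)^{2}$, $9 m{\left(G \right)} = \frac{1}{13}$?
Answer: $- \frac{643499}{117} \approx -5500.0$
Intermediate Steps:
$I{\left(l,z \right)} = 1 + l + z$ ($I{\left(l,z \right)} = \left(l + z\right) + 1 = 1 + l + z$)
$m{\left(G \right)} = \frac{1}{117}$ ($m{\left(G \right)} = \frac{1}{9 \cdot 13} = \frac{1}{9} \cdot \frac{1}{13} = \frac{1}{117}$)
$d = 100$ ($d = \left(6 + \left(1 + 1 + 2\right)\right)^{2} = \left(6 + 4\right)^{2} = 10^{2} = 100$)
$m{\left(8 \right)} - 55 d = \frac{1}{117} - 5500 = - \frac{643499}{117}$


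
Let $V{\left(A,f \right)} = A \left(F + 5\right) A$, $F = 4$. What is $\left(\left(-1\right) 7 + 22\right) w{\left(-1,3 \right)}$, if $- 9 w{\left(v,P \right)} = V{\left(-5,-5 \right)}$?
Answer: $-375$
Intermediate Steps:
$V{\left(A,f \right)} = 9 A^{2}$ ($V{\left(A,f \right)} = A \left(4 + 5\right) A = A 9 A = 9 A A = 9 A^{2}$)
$w{\left(v,P \right)} = -25$ ($w{\left(v,P \right)} = - \frac{9 \left(-5\right)^{2}}{9} = - \frac{9 \cdot 25}{9} = \left(- \frac{1}{9}\right) 225 = -25$)
$\left(\left(-1\right) 7 + 22\right) w{\left(-1,3 \right)} = \left(\left(-1\right) 7 + 22\right) \left(-25\right) = \left(-7 + 22\right) \left(-25\right) = 15 \left(-25\right) = -375$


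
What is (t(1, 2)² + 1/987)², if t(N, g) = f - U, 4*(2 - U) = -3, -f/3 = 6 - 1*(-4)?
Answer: 286893235553929/249387264 ≈ 1.1504e+6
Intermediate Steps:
f = -30 (f = -3*(6 - 1*(-4)) = -3*(6 + 4) = -3*10 = -30)
U = 11/4 (U = 2 - ¼*(-3) = 2 + ¾ = 11/4 ≈ 2.7500)
t(N, g) = -131/4 (t(N, g) = -30 - 1*11/4 = -30 - 11/4 = -131/4)
(t(1, 2)² + 1/987)² = ((-131/4)² + 1/987)² = (17161/16 + 1/987)² = (16937923/15792)² = 286893235553929/249387264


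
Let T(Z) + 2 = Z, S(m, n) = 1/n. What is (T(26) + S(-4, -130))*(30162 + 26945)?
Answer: 178116733/130 ≈ 1.3701e+6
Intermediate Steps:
T(Z) = -2 + Z
(T(26) + S(-4, -130))*(30162 + 26945) = ((-2 + 26) + 1/(-130))*(30162 + 26945) = (24 - 1/130)*57107 = (3119/130)*57107 = 178116733/130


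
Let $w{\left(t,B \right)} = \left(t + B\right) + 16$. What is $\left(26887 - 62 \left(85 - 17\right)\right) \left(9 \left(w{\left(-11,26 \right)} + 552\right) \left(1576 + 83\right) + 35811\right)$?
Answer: $198157779864$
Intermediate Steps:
$w{\left(t,B \right)} = 16 + B + t$ ($w{\left(t,B \right)} = \left(B + t\right) + 16 = 16 + B + t$)
$\left(26887 - 62 \left(85 - 17\right)\right) \left(9 \left(w{\left(-11,26 \right)} + 552\right) \left(1576 + 83\right) + 35811\right) = \left(26887 - 62 \left(85 - 17\right)\right) \left(9 \left(\left(16 + 26 - 11\right) + 552\right) \left(1576 + 83\right) + 35811\right) = \left(26887 - 4216\right) \left(9 \left(31 + 552\right) 1659 + 35811\right) = \left(26887 - 4216\right) \left(9 \cdot 583 \cdot 1659 + 35811\right) = 22671 \left(9 \cdot 967197 + 35811\right) = 22671 \left(8704773 + 35811\right) = 22671 \cdot 8740584 = 198157779864$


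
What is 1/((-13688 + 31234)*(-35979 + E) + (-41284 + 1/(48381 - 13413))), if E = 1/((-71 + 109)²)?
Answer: -12623448/7969546351536971 ≈ -1.5840e-9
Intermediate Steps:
E = 1/1444 (E = 1/(38²) = 1/1444 ≈ 0.00069252)
1/((-13688 + 31234)*(-35979 + E) + (-41284 + 1/(48381 - 13413))) = 1/((-13688 + 31234)*(-35979 + 1/1444) + (-41284 + 1/(48381 - 13413))) = 1/(17546*(-51953675/1444) + (-41284 + 1/34968)) = 1/(-455789590775/722 + (-41284 + 1/34968)) = 1/(-455789590775/722 - 1443618911/34968) = 1/(-7969546351536971/12623448) = -12623448/7969546351536971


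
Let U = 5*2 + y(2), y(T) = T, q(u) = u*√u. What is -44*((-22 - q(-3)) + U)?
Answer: 440 - 132*I*√3 ≈ 440.0 - 228.63*I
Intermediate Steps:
q(u) = u^(3/2)
U = 12 (U = 5*2 + 2 = 10 + 2 = 12)
-44*((-22 - q(-3)) + U) = -44*((-22 - (-3)^(3/2)) + 12) = -44*((-22 - (-3)*I*√3) + 12) = -44*((-22 + 3*I*√3) + 12) = -44*(-10 + 3*I*√3) = 440 - 132*I*√3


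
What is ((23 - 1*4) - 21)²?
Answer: 4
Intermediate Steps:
((23 - 1*4) - 21)² = ((23 - 4) - 21)² = (19 - 21)² = (-2)² = 4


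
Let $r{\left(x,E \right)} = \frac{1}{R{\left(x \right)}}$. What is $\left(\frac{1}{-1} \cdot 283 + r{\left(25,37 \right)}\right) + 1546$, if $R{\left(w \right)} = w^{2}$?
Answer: $\frac{789376}{625} \approx 1263.0$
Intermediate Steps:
$r{\left(x,E \right)} = \frac{1}{x^{2}}$
$\left(\frac{1}{-1} \cdot 283 + r{\left(25,37 \right)}\right) + 1546 = \left(\frac{1}{-1} \cdot 283 + \frac{1}{625}\right) + 1546 = \left(\left(-1\right) 283 + \frac{1}{625}\right) + 1546 = \left(-283 + \frac{1}{625}\right) + 1546 = - \frac{176874}{625} + 1546 = \frac{789376}{625}$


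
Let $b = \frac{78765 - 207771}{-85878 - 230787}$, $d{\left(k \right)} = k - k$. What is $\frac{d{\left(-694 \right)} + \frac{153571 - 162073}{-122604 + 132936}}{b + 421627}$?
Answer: $- \frac{49857145}{25545801686538} \approx -1.9517 \cdot 10^{-6}$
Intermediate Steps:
$d{\left(k \right)} = 0$
$b = \frac{14334}{35185}$ ($b = - \frac{129006}{-316665} = \left(-129006\right) \left(- \frac{1}{316665}\right) = \frac{14334}{35185} \approx 0.40739$)
$\frac{d{\left(-694 \right)} + \frac{153571 - 162073}{-122604 + 132936}}{b + 421627} = \frac{0 + \frac{153571 - 162073}{-122604 + 132936}}{\frac{14334}{35185} + 421627} = \frac{0 - \frac{8502}{10332}}{\frac{14834960329}{35185}} = \left(0 - \frac{1417}{1722}\right) \frac{35185}{14834960329} = \left(- \frac{1417}{1722}\right) \frac{35185}{14834960329} = - \frac{49857145}{25545801686538}$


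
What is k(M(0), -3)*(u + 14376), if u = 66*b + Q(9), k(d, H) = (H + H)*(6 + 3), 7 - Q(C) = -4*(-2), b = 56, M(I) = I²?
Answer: -975834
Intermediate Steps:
Q(C) = -1 (Q(C) = 7 - (-4)*(-2) = 7 - 1*8 = 7 - 8 = -1)
k(d, H) = 18*H (k(d, H) = (2*H)*9 = 18*H)
u = 3695 (u = 66*56 - 1 = 3696 - 1 = 3695)
k(M(0), -3)*(u + 14376) = (18*(-3))*(3695 + 14376) = -54*18071 = -975834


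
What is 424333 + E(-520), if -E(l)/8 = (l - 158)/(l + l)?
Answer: 27581306/65 ≈ 4.2433e+5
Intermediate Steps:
E(l) = -4*(-158 + l)/l (E(l) = -8*(l - 158)/(l + l) = -8*(-158 + l)/(2*l) = -8*(-158 + l)*1/(2*l) = -4*(-158 + l)/l)
424333 + E(-520) = 424333 + (-4 + 632/(-520)) = 424333 + (-4 + 632*(-1/520)) = 424333 + (-4 - 79/65) = 424333 - 339/65 = 27581306/65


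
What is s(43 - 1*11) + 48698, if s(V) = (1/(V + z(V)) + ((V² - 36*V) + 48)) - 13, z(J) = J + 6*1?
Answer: 3402351/70 ≈ 48605.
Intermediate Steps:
z(J) = 6 + J (z(J) = J + 6 = 6 + J)
s(V) = 35 + V² + 1/(6 + 2*V) - 36*V (s(V) = (1/(V + (6 + V)) + ((V² - 36*V) + 48)) - 13 = (1/(6 + 2*V) + (48 + V² - 36*V)) - 13 = (48 + V² + 1/(6 + 2*V) - 36*V) - 13 = 35 + V² + 1/(6 + 2*V) - 36*V)
s(43 - 1*11) + 48698 = (211/2 + (43 - 1*11)³ - 73*(43 - 1*11) - 33*(43 - 1*11)²)/(3 + (43 - 1*11)) + 48698 = (211/2 + (43 - 11)³ - 73*(43 - 11) - 33*(43 - 11)²)/(3 + (43 - 11)) + 48698 = (211/2 + 32³ - 73*32 - 33*32²)/(3 + 32) + 48698 = (211/2 + 32768 - 2336 - 33*1024)/35 + 48698 = (211/2 + 32768 - 2336 - 33792)/35 + 48698 = (1/35)*(-6509/2) + 48698 = -6509/70 + 48698 = 3402351/70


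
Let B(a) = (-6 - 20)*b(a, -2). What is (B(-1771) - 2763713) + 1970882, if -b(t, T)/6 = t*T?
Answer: -240279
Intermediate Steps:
b(t, T) = -6*T*t (b(t, T) = -6*t*T = -6*T*t)
B(a) = -312*a (B(a) = (-6 - 20)*(-6*(-2)*a) = -312*a)
(B(-1771) - 2763713) + 1970882 = (-312*(-1771) - 2763713) + 1970882 = (552552 - 2763713) + 1970882 = -2211161 + 1970882 = -240279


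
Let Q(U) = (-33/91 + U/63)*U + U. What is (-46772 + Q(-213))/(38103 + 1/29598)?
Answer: -17771793522/14661043735 ≈ -1.2122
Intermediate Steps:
Q(U) = U + U*(-33/91 + U/63) (Q(U) = (-33*1/91 + U*(1/63))*U + U = (-33/91 + U/63)*U + U = U*(-33/91 + U/63) + U = U + U*(-33/91 + U/63))
(-46772 + Q(-213))/(38103 + 1/29598) = (-46772 + (1/819)*(-213)*(522 + 13*(-213)))/(38103 + 1/29598) = (-46772 + (1/819)*(-213)*(522 - 2769))/(38103 + 1/29598) = (-46772 + (1/819)*(-213)*(-2247))/(1127772595/29598) = (-46772 + 7597/13)*(29598/1127772595) = -600439/13*29598/1127772595 = -17771793522/14661043735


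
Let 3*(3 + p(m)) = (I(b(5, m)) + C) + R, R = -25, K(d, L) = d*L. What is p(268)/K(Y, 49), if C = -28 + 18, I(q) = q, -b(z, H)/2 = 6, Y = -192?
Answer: 1/504 ≈ 0.0019841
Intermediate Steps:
b(z, H) = -12 (b(z, H) = -2*6 = -12)
K(d, L) = L*d
C = -10
p(m) = -56/3 (p(m) = -3 + ((-12 - 10) - 25)/3 = -3 + (-22 - 25)/3 = -3 + (⅓)*(-47) = -3 - 47/3 = -56/3)
p(268)/K(Y, 49) = -56/(3*(49*(-192))) = -56/3/(-9408) = -56/3*(-1/9408) = 1/504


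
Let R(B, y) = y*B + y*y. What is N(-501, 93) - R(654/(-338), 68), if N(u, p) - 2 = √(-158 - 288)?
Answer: -758882/169 + I*√446 ≈ -4490.4 + 21.119*I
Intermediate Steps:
R(B, y) = y² + B*y (R(B, y) = B*y + y² = y² + B*y)
N(u, p) = 2 + I*√446 (N(u, p) = 2 + √(-158 - 288) = 2 + √(-446) = 2 + I*√446)
N(-501, 93) - R(654/(-338), 68) = (2 + I*√446) - 68*(654/(-338) + 68) = (2 + I*√446) - 68*(654*(-1/338) + 68) = (2 + I*√446) - 68*(-327/169 + 68) = (2 + I*√446) - 68*11165/169 = (2 + I*√446) - 1*759220/169 = (2 + I*√446) - 759220/169 = -758882/169 + I*√446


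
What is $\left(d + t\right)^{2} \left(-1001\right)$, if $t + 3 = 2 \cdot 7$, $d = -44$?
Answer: $-1090089$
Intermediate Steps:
$t = 11$ ($t = -3 + 2 \cdot 7 = -3 + 14 = 11$)
$\left(d + t\right)^{2} \left(-1001\right) = \left(-44 + 11\right)^{2} \left(-1001\right) = \left(-33\right)^{2} \left(-1001\right) = 1089 \left(-1001\right) = -1090089$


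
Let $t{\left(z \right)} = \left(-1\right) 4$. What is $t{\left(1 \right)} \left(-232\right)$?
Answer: $928$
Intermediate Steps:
$t{\left(z \right)} = -4$
$t{\left(1 \right)} \left(-232\right) = \left(-4\right) \left(-232\right) = 928$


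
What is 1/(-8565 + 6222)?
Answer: -1/2343 ≈ -0.00042680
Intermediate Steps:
1/(-8565 + 6222) = 1/(-2343) = -1/2343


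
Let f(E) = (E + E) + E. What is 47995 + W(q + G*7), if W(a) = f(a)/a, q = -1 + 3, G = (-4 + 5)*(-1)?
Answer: 47998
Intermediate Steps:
f(E) = 3*E (f(E) = 2*E + E = 3*E)
G = -1 (G = 1*(-1) = -1)
q = 2
W(a) = 3 (W(a) = (3*a)/a = 3)
47995 + W(q + G*7) = 47995 + 3 = 47998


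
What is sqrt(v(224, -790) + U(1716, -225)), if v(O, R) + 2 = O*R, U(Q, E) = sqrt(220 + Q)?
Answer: I*sqrt(176918) ≈ 420.62*I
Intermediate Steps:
v(O, R) = -2 + O*R
sqrt(v(224, -790) + U(1716, -225)) = sqrt((-2 + 224*(-790)) + sqrt(220 + 1716)) = sqrt((-2 - 176960) + sqrt(1936)) = sqrt(-176962 + 44) = sqrt(-176918) = I*sqrt(176918)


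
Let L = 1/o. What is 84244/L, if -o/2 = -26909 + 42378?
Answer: -2606340872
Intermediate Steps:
o = -30938 (o = -2*(-26909 + 42378) = -2*15469 = -30938)
L = -1/30938 (L = 1/(-30938) = -1/30938 ≈ -3.2323e-5)
84244/L = 84244/(-1/30938) = 84244*(-30938) = -2606340872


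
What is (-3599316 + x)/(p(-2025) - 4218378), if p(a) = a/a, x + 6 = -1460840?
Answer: 5060162/4218377 ≈ 1.1996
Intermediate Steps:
x = -1460846 (x = -6 - 1460840 = -1460846)
p(a) = 1
(-3599316 + x)/(p(-2025) - 4218378) = (-3599316 - 1460846)/(1 - 4218378) = -5060162/(-4218377) = -5060162*(-1/4218377) = 5060162/4218377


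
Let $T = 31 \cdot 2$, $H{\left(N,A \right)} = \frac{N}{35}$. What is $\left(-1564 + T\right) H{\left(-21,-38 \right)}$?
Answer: $\frac{4506}{5} \approx 901.2$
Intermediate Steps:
$H{\left(N,A \right)} = \frac{N}{35}$ ($H{\left(N,A \right)} = N \frac{1}{35} = \frac{N}{35}$)
$T = 62$
$\left(-1564 + T\right) H{\left(-21,-38 \right)} = \left(-1564 + 62\right) \frac{1}{35} \left(-21\right) = \left(-1502\right) \left(- \frac{3}{5}\right) = \frac{4506}{5}$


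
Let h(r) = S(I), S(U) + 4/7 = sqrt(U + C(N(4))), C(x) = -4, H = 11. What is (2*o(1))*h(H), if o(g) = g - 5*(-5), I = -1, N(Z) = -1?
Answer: -208/7 + 52*I*sqrt(5) ≈ -29.714 + 116.28*I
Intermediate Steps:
S(U) = -4/7 + sqrt(-4 + U) (S(U) = -4/7 + sqrt(U - 4) = -4/7 + sqrt(-4 + U))
o(g) = 25 + g (o(g) = g + 25 = 25 + g)
h(r) = -4/7 + I*sqrt(5) (h(r) = -4/7 + sqrt(-4 - 1) = -4/7 + sqrt(-5) = -4/7 + I*sqrt(5))
(2*o(1))*h(H) = (2*(25 + 1))*(-4/7 + I*sqrt(5)) = (2*26)*(-4/7 + I*sqrt(5)) = 52*(-4/7 + I*sqrt(5)) = -208/7 + 52*I*sqrt(5)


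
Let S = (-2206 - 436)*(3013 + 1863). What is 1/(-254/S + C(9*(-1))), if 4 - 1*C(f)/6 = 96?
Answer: -6441196/3555540065 ≈ -0.0018116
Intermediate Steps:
C(f) = -552 (C(f) = 24 - 6*96 = 24 - 576 = -552)
S = -12882392 (S = -2642*4876 = -12882392)
1/(-254/S + C(9*(-1))) = 1/(-254/(-12882392) - 552) = 1/(-254*(-1/12882392) - 552) = 1/(127/6441196 - 552) = 1/(-3555540065/6441196) = -6441196/3555540065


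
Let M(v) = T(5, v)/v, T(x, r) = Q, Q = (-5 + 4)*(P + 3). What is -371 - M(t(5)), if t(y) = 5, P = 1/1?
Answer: -1851/5 ≈ -370.20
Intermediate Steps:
P = 1
Q = -4 (Q = (-5 + 4)*(1 + 3) = -1*4 = -4)
T(x, r) = -4
M(v) = -4/v
-371 - M(t(5)) = -371 - (-4)/5 = -371 - 1*(-4/5) = -371 + 4/5 = -1851/5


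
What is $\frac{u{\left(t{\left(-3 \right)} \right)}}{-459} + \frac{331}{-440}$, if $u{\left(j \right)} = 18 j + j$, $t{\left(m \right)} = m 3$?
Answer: $- \frac{8521}{22440} \approx -0.37972$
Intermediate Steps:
$t{\left(m \right)} = 3 m$
$u{\left(j \right)} = 19 j$
$\frac{u{\left(t{\left(-3 \right)} \right)}}{-459} + \frac{331}{-440} = \frac{19 \cdot 3 \left(-3\right)}{-459} + \frac{331}{-440} = 19 \left(-9\right) \left(- \frac{1}{459}\right) + 331 \left(- \frac{1}{440}\right) = \left(-171\right) \left(- \frac{1}{459}\right) - \frac{331}{440} = \frac{19}{51} - \frac{331}{440} = - \frac{8521}{22440}$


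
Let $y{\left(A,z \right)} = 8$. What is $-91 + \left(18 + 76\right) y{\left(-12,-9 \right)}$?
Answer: $661$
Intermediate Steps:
$-91 + \left(18 + 76\right) y{\left(-12,-9 \right)} = -91 + \left(18 + 76\right) 8 = -91 + 94 \cdot 8 = -91 + 752 = 661$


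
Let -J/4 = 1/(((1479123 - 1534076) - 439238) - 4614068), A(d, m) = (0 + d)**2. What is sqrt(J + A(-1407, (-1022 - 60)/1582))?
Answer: sqrt(51657574719146923605)/5108259 ≈ 1407.0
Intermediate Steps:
A(d, m) = d**2
J = 4/5108259 (J = -4/(((1479123 - 1534076) - 439238) - 4614068) = -4/((-54953 - 439238) - 4614068) = -4/(-494191 - 4614068) = -4/(-5108259) = -4*(-1/5108259) = 4/5108259 ≈ 7.8305e-7)
sqrt(J + A(-1407, (-1022 - 60)/1582)) = sqrt(4/5108259 + (-1407)**2) = sqrt(4/5108259 + 1979649) = sqrt(10112559821095/5108259) = sqrt(51657574719146923605)/5108259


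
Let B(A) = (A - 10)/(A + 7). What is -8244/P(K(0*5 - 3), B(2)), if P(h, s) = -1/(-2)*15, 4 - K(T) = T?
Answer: -5496/5 ≈ -1099.2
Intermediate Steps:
K(T) = 4 - T
B(A) = (-10 + A)/(7 + A)
P(h, s) = 15/2 (P(h, s) = -1*(-1/2)*15 = (1/2)*15 = 15/2)
-8244/P(K(0*5 - 3), B(2)) = -8244/15/2 = -8244*2/15 = -5496/5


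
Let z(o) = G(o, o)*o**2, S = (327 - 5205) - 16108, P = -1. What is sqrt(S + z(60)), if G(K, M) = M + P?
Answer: sqrt(191414) ≈ 437.51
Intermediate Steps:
S = -20986 (S = -4878 - 16108 = -20986)
G(K, M) = -1 + M (G(K, M) = M - 1 = -1 + M)
z(o) = o**2*(-1 + o) (z(o) = (-1 + o)*o**2 = o**2*(-1 + o))
sqrt(S + z(60)) = sqrt(-20986 + 60**2*(-1 + 60)) = sqrt(-20986 + 3600*59) = sqrt(-20986 + 212400) = sqrt(191414)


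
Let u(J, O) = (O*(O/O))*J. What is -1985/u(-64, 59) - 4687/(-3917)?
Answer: 25473357/14790592 ≈ 1.7223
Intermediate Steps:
u(J, O) = J*O (u(J, O) = (O*1)*J = O*J = J*O)
-1985/u(-64, 59) - 4687/(-3917) = -1985/((-64*59)) - 4687/(-3917) = -1985/(-3776) - 4687*(-1/3917) = -1985*(-1/3776) + 4687/3917 = 1985/3776 + 4687/3917 = 25473357/14790592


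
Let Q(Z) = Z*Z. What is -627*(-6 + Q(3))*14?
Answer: -26334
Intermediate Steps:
Q(Z) = Z²
-627*(-6 + Q(3))*14 = -627*(-6 + 3²)*14 = -627*(-6 + 9)*14 = -1881*14 = -627*42 = -26334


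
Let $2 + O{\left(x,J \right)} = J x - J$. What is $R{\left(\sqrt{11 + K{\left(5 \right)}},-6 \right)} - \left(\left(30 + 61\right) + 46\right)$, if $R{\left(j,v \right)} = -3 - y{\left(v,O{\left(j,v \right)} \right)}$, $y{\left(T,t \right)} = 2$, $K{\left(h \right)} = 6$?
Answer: $-142$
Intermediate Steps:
$O{\left(x,J \right)} = -2 - J + J x$ ($O{\left(x,J \right)} = -2 + \left(J x - J\right) = -2 + \left(- J + J x\right) = -2 - J + J x$)
$R{\left(j,v \right)} = -5$ ($R{\left(j,v \right)} = -3 - 2 = -5$)
$R{\left(\sqrt{11 + K{\left(5 \right)}},-6 \right)} - \left(\left(30 + 61\right) + 46\right) = -5 - \left(\left(30 + 61\right) + 46\right) = -5 - \left(91 + 46\right) = -5 - 137 = -142$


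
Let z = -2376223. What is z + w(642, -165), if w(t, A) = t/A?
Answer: -130692479/55 ≈ -2.3762e+6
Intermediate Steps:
z + w(642, -165) = -2376223 + 642/(-165) = -2376223 + 642*(-1/165) = -2376223 - 214/55 = -130692479/55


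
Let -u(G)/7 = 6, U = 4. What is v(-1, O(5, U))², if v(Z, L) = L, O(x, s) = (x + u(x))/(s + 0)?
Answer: 1369/16 ≈ 85.563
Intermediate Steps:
u(G) = -42 (u(G) = -7*6 = -42)
O(x, s) = (-42 + x)/s (O(x, s) = (x - 42)/(s + 0) = (-42 + x)/s)
v(-1, O(5, U))² = ((-42 + 5)/4)² = ((¼)*(-37))² = (-37/4)² = 1369/16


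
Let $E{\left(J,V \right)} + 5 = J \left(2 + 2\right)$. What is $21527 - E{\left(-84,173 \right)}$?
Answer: $21868$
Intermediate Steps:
$E{\left(J,V \right)} = -5 + 4 J$ ($E{\left(J,V \right)} = -5 + J \left(2 + 2\right) = -5 + J 4 = -5 + 4 J$)
$21527 - E{\left(-84,173 \right)} = 21527 - \left(-5 + 4 \left(-84\right)\right) = 21527 - \left(-5 - 336\right) = 21527 - -341 = 21527 + 341 = 21868$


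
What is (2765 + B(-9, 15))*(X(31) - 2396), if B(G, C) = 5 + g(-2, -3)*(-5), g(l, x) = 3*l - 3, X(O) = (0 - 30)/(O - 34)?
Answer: -6716590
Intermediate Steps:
X(O) = -30/(-34 + O)
g(l, x) = -3 + 3*l
B(G, C) = 50 (B(G, C) = 5 + (-3 + 3*(-2))*(-5) = 5 + (-3 - 6)*(-5) = 5 - 9*(-5) = 5 + 45 = 50)
(2765 + B(-9, 15))*(X(31) - 2396) = (2765 + 50)*(-30/(-34 + 31) - 2396) = 2815*(-30/(-3) - 2396) = 2815*(-30*(-1/3) - 2396) = 2815*(10 - 2396) = 2815*(-2386) = -6716590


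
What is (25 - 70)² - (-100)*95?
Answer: 11525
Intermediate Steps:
(25 - 70)² - (-100)*95 = (-45)² - 1*(-9500) = 2025 + 9500 = 11525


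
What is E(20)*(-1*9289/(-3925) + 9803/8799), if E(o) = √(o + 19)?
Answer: 120210686*√39/34536075 ≈ 21.737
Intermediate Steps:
E(o) = √(19 + o)
E(20)*(-1*9289/(-3925) + 9803/8799) = √(19 + 20)*(-1*9289/(-3925) + 9803/8799) = √39*(-9289*(-1/3925) + 9803*(1/8799)) = √39*(9289/3925 + 9803/8799) = √39*(120210686/34536075) = 120210686*√39/34536075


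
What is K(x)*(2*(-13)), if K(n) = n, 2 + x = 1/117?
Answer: 466/9 ≈ 51.778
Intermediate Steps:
x = -233/117 (x = -2 + 1/117 = -233/117 ≈ -1.9915)
K(x)*(2*(-13)) = -466*(-13)/117 = -233/117*(-26) = 466/9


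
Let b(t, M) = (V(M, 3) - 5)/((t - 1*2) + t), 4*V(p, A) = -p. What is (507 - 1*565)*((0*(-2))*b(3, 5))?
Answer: 0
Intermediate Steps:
V(p, A) = -p/4 (V(p, A) = (-p)/4 = -p/4)
b(t, M) = (-5 - M/4)/(-2 + 2*t) (b(t, M) = (-M/4 - 5)/((t - 1*2) + t) = (-5 - M/4)/((t - 2) + t) = (-5 - M/4)/((-2 + t) + t) = (-5 - M/4)/(-2 + 2*t))
(507 - 1*565)*((0*(-2))*b(3, 5)) = (507 - 1*565)*((0*(-2))*((-20 - 1*5)/(8*(-1 + 3)))) = (507 - 565)*(0*((⅛)*(-20 - 5)/2)) = -0*(⅛)*(½)*(-25) = -0*(-25)/16 = -58*0 = 0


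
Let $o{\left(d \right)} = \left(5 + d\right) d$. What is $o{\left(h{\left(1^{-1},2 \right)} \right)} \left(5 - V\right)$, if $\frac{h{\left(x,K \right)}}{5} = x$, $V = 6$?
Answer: $-50$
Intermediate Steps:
$h{\left(x,K \right)} = 5 x$
$o{\left(d \right)} = d \left(5 + d\right)$
$o{\left(h{\left(1^{-1},2 \right)} \right)} \left(5 - V\right) = \frac{5}{1} \left(5 + \frac{5}{1}\right) \left(5 - 6\right) = 5 \cdot 1 \left(5 + 5 \cdot 1\right) \left(5 - 6\right) = 5 \left(5 + 5\right) \left(-1\right) = 5 \cdot 10 \left(-1\right) = 50 \left(-1\right) = -50$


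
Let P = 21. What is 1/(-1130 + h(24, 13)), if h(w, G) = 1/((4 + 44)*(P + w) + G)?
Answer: -2173/2455489 ≈ -0.00088496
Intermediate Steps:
h(w, G) = 1/(1008 + G + 48*w) (h(w, G) = 1/((4 + 44)*(21 + w) + G) = 1/(48*(21 + w) + G) = 1/((1008 + 48*w) + G) = 1/(1008 + G + 48*w))
1/(-1130 + h(24, 13)) = 1/(-1130 + 1/(1008 + 13 + 48*24)) = 1/(-1130 + 1/(1008 + 13 + 1152)) = 1/(-1130 + 1/2173) = 1/(-2455489/2173) = -2173/2455489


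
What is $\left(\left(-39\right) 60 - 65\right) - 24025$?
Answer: $-26430$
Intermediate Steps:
$\left(\left(-39\right) 60 - 65\right) - 24025 = \left(-2340 - 65\right) - 24025 = -2405 - 24025 = -26430$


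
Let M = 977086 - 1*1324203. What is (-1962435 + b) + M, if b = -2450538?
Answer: -4760090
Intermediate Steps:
M = -347117 (M = 977086 - 1324203 = -347117)
(-1962435 + b) + M = (-1962435 - 2450538) - 347117 = -4412973 - 347117 = -4760090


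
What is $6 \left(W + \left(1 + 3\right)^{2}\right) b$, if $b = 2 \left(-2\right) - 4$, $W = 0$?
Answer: $-768$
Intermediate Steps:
$b = -8$ ($b = -4 - 4 = -8$)
$6 \left(W + \left(1 + 3\right)^{2}\right) b = 6 \left(0 + \left(1 + 3\right)^{2}\right) \left(-8\right) = 6 \left(0 + 4^{2}\right) \left(-8\right) = 6 \left(0 + 16\right) \left(-8\right) = 6 \cdot 16 \left(-8\right) = 96 \left(-8\right) = -768$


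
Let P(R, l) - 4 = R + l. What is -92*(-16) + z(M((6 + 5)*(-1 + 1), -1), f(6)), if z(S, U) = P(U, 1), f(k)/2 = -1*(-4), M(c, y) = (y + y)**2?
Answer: 1485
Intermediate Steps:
M(c, y) = 4*y**2 (M(c, y) = (2*y)**2 = 4*y**2)
f(k) = 8 (f(k) = 2*(-1*(-4)) = 2*4 = 8)
P(R, l) = 4 + R + l (P(R, l) = 4 + (R + l) = 4 + R + l)
z(S, U) = 5 + U (z(S, U) = 4 + U + 1 = 5 + U)
-92*(-16) + z(M((6 + 5)*(-1 + 1), -1), f(6)) = -92*(-16) + (5 + 8) = 1472 + 13 = 1485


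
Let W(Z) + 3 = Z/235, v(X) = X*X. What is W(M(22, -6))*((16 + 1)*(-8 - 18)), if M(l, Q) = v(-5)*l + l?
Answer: 58786/235 ≈ 250.15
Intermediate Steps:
v(X) = X²
M(l, Q) = 26*l (M(l, Q) = (-5)²*l + l = 25*l + l = 26*l)
W(Z) = -3 + Z/235
W(M(22, -6))*((16 + 1)*(-8 - 18)) = (-3 + (26*22)/235)*((16 + 1)*(-8 - 18)) = (-3 + (1/235)*572)*(17*(-26)) = (-3 + 572/235)*(-442) = -133/235*(-442) = 58786/235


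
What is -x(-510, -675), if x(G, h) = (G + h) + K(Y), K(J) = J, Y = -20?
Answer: 1205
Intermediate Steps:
x(G, h) = -20 + G + h (x(G, h) = (G + h) - 20 = -20 + G + h)
-x(-510, -675) = -(-20 - 510 - 675) = -1*(-1205) = 1205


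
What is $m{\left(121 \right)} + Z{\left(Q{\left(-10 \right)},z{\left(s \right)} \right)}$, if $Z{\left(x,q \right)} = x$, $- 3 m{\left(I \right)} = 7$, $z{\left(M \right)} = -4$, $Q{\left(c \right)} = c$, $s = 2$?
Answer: $- \frac{37}{3} \approx -12.333$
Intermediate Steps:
$m{\left(I \right)} = - \frac{7}{3}$ ($m{\left(I \right)} = \left(- \frac{1}{3}\right) 7 = - \frac{7}{3}$)
$m{\left(121 \right)} + Z{\left(Q{\left(-10 \right)},z{\left(s \right)} \right)} = - \frac{7}{3} - 10 = - \frac{37}{3}$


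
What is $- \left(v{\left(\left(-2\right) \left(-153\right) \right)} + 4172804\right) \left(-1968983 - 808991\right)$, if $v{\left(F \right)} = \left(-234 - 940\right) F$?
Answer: $10593970527440$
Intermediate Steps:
$v{\left(F \right)} = - 1174 F$
$- \left(v{\left(\left(-2\right) \left(-153\right) \right)} + 4172804\right) \left(-1968983 - 808991\right) = - \left(- 1174 \left(\left(-2\right) \left(-153\right)\right) + 4172804\right) \left(-1968983 - 808991\right) = - \left(\left(-1174\right) 306 + 4172804\right) \left(-1968983 + \left(-1700231 + 891240\right)\right) = - \left(-359244 + 4172804\right) \left(-1968983 - 808991\right) = - 3813560 \left(-2777974\right) = \left(-1\right) \left(-10593970527440\right) = 10593970527440$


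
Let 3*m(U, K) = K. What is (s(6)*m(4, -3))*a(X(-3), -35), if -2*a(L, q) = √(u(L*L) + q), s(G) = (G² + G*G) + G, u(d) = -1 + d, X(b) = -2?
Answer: 156*I*√2 ≈ 220.62*I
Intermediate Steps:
m(U, K) = K/3
s(G) = G + 2*G² (s(G) = (G² + G²) + G = 2*G² + G = G + 2*G²)
a(L, q) = -√(-1 + q + L²)/2 (a(L, q) = -√((-1 + L*L) + q)/2 = -√((-1 + L²) + q)/2 = -√(-1 + q + L²)/2)
(s(6)*m(4, -3))*a(X(-3), -35) = ((6*(1 + 2*6))*((⅓)*(-3)))*(-√(-1 - 35 + (-2)²)/2) = ((6*(1 + 12))*(-1))*(-√(-1 - 35 + 4)/2) = ((6*13)*(-1))*(-2*I*√2) = (78*(-1))*(-2*I*√2) = -(-156)*I*√2 = 156*I*√2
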